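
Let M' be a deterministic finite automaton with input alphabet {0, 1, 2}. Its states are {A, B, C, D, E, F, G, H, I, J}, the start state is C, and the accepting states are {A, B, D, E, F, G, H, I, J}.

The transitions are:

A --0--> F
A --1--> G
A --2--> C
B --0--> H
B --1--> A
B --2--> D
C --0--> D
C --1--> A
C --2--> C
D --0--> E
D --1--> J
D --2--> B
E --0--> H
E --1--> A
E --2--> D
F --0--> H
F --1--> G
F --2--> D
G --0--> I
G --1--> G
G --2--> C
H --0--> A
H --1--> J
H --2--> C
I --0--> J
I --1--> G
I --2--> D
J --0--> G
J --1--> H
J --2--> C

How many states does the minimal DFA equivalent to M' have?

5

All states are reachable from the start state.
P0 = {A,B,D,E,F,G,H,I,J} | {C}.
Refine {A,B,D,E,F,G,H,I,J} on symbol 2: members go to different blocks, giving {B,D,E,F,I} and {A,G,H,J}.
On input 0, block {B,D,E,F,I} splits into {B,E,F,I} and {D}.
Split {A,G,H,J} by δ(·,0) → {A,G} and {H,J}.
No further refinement is possible. Final partition (5 blocks): {B,E,F,I} | {C} | {A,G} | {D} | {H,J}.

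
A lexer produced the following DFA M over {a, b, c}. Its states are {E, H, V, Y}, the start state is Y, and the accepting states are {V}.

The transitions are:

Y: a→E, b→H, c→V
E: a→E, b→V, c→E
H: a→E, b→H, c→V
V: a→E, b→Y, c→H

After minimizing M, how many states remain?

3

Start with accepting vs non-accepting: {V} | {E,H,Y}.
On input b, block {E,H,Y} splits into {H,Y} and {E}.
Stable partition: {V} | {H,Y} | {E} — 3 equivalence classes.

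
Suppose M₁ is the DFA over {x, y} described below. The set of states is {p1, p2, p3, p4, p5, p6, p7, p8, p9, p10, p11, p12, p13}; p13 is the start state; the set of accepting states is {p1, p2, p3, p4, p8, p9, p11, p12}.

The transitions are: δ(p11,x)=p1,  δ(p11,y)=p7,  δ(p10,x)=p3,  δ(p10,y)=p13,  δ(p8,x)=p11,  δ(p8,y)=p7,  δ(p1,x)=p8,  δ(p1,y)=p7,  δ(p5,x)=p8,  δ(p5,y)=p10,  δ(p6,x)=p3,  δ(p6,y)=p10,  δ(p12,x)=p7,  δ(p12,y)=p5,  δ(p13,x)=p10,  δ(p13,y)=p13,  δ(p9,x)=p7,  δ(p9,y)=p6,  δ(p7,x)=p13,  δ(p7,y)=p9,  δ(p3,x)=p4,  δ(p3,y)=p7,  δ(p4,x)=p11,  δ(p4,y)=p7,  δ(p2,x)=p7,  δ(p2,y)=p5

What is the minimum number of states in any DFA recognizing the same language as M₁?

6

States {p2,p5,p12} cannot be reached from the start state, so discard them.
P0 = {p1,p3,p4,p8,p9,p11} | {p6,p7,p10,p13}.
Split {p1,p3,p4,p8,p9,p11} by δ(·,x) → {p1,p3,p4,p8,p11} and {p9}.
Refine {p6,p7,p10,p13} on symbol x: members go to different blocks, giving {p6,p10} and {p7,p13}.
On input y, block {p6,p10} splits into {p6} and {p10}.
Refine {p7,p13} on symbol x: members go to different blocks, giving {p7} and {p13}.
Stable partition: {p1,p3,p4,p8,p11} | {p6} | {p9} | {p7} | {p10} | {p13} — 6 equivalence classes.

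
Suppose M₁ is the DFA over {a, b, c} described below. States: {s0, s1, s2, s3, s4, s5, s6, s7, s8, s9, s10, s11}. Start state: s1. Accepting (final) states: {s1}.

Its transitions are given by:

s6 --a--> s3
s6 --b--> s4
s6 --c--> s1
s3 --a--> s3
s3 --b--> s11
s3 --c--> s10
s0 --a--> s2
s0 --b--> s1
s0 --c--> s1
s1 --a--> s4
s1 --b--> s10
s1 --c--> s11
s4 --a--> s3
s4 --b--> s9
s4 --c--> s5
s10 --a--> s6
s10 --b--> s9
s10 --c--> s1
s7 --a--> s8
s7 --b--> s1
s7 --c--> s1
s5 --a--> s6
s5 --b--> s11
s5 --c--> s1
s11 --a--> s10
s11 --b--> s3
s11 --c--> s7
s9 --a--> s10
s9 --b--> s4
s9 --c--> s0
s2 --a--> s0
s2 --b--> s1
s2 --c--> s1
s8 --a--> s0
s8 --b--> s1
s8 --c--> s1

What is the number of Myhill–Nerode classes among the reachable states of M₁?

All states are reachable from the start state.
Initial partition by acceptance: {s1} | {s0,s2,s3,s4,s5,s6,s7,s8,s9,s10,s11}.
Split {s0,s2,s3,s4,s5,s6,s7,s8,s9,s10,s11} by δ(·,b) → {s3,s4,s5,s6,s9,s10,s11} and {s0,s2,s7,s8}.
On input c, block {s3,s4,s5,s6,s9,s10,s11} splits into {s5,s6,s10} and {s3,s4} and {s9,s11}.
Refine {s5,s6,s10} on symbol a: members go to different blocks, giving {s5,s10} and {s6}.
Stable partition: {s1} | {s5,s10} | {s0,s2,s7,s8} | {s3,s4} | {s9,s11} | {s6} — 6 equivalence classes.

6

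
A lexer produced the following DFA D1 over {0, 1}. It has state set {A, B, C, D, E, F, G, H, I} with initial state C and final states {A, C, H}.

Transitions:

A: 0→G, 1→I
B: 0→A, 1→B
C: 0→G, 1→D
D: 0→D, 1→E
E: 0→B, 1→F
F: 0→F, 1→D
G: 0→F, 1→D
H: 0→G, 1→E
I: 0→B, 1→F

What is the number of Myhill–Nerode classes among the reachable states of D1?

6

Reachable states from the start: {A,B,C,D,E,F,G,I}. Unreachable: {H} — drop them.
P0 = {A,C} | {B,D,E,F,G,I}.
Split {B,D,E,F,G,I} by δ(·,0) → {D,E,F,G,I} and {B}.
On input 0, block {D,E,F,G,I} splits into {D,F,G} and {E,I}.
On input 1, block {A,C} splits into {A} and {C}.
On input 1, block {D,F,G} splits into {F,G} and {D}.
Stable partition: {A} | {F,G} | {B} | {E,I} | {C} | {D} — 6 equivalence classes.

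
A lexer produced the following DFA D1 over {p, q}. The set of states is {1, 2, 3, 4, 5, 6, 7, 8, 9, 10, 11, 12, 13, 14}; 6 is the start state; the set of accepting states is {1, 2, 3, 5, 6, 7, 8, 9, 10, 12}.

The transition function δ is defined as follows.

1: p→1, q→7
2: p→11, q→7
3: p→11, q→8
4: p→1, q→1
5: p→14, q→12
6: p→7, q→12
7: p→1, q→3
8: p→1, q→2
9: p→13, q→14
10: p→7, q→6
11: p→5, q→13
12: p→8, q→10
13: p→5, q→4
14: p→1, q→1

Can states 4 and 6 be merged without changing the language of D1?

No

Reachable states from the start: {1,2,3,4,5,6,7,8,10,11,12,13,14}. Unreachable: {9} — drop them.
Initial partition by acceptance: {1,2,3,5,6,7,8,10,12} | {4,11,13,14}.
Split {1,2,3,5,6,7,8,10,12} by δ(·,p) → {1,6,7,8,10,12} and {2,3,5}.
Split {1,6,7,8,10,12} by δ(·,q) → {1,6,10,12} and {7,8}.
Refine {1,6,10,12} on symbol p: members go to different blocks, giving {6,10,12} and {1}.
Split {4,11,13,14} by δ(·,p) → {4,14} and {11,13}.
On input p, block {2,3,5} splits into {2,3} and {5}.
On input q, block {11,13} splits into {11} and {13}.
The partition is now stable with 8 blocks: {6,10,12} | {4,14} | {2,3} | {7,8} | {1} | {11} | {5} | {13}.
4 and 6 end up in different blocks, so they are distinguishable. For instance, the string 'ε' is accepted from only 6.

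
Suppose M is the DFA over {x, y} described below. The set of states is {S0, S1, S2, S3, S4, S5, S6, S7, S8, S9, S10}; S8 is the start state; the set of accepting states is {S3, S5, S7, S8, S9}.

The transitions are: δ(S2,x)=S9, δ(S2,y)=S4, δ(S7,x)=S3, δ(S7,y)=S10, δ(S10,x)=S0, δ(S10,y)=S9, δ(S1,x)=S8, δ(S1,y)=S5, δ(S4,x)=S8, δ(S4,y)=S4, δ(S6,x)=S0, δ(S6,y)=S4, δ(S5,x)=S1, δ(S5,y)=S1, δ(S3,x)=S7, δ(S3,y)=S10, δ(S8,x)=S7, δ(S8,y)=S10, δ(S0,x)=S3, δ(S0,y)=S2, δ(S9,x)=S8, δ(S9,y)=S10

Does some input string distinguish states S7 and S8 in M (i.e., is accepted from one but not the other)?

States {S1,S5,S6} cannot be reached from the start state, so discard them.
Start with accepting vs non-accepting: {S3,S7,S8,S9} | {S0,S2,S4,S10}.
Split {S0,S2,S4,S10} by δ(·,x) → {S0,S2,S4} and {S10}.
The partition is now stable with 3 blocks: {S3,S7,S8,S9} | {S0,S2,S4} | {S10}.
S7 and S8 lie in the same block of the stable partition, so they are equivalent — no string distinguishes them.

No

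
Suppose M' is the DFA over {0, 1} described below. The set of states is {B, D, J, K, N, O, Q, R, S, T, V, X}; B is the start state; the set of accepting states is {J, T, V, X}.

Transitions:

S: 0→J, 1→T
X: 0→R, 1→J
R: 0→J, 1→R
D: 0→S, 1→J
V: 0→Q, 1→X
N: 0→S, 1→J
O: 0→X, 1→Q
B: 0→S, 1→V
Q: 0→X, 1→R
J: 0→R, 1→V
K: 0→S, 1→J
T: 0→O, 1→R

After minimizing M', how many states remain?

First remove the unreachable states {D,K,N}; 9 states remain.
P0 = {J,T,V,X} | {B,O,Q,R,S}.
On input 1, block {J,T,V,X} splits into {J,V,X} and {T}.
On input 0, block {B,O,Q,R,S} splits into {O,Q,R,S} and {B}.
Split {O,Q,R,S} by δ(·,1) → {O,Q,R} and {S}.
The partition is now stable with 5 blocks: {J,V,X} | {O,Q,R} | {T} | {B} | {S}.

5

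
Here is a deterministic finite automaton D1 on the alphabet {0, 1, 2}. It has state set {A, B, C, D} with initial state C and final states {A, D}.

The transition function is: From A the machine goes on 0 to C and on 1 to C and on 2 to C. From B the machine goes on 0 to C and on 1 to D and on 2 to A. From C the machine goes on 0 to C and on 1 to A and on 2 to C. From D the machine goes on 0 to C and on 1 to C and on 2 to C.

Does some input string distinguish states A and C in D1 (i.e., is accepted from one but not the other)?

First remove the unreachable states {B,D}; 2 states remain.
P0 = {A} | {C}.
The partition is now stable with 2 blocks: {A} | {C}.
A and C end up in different blocks, so they are distinguishable. For instance, the string 'ε' is accepted from only A.

Yes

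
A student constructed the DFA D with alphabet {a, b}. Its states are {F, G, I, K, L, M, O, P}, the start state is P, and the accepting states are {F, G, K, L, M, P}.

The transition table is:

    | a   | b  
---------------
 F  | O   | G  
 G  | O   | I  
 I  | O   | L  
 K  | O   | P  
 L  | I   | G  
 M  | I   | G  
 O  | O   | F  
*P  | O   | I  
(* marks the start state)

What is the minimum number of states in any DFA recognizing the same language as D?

States {K,M} cannot be reached from the start state, so discard them.
Initial partition by acceptance: {F,G,L,P} | {I,O}.
Refine {F,G,L,P} on symbol b: members go to different blocks, giving {F,L} and {G,P}.
Stable partition: {F,L} | {I,O} | {G,P} — 3 equivalence classes.

3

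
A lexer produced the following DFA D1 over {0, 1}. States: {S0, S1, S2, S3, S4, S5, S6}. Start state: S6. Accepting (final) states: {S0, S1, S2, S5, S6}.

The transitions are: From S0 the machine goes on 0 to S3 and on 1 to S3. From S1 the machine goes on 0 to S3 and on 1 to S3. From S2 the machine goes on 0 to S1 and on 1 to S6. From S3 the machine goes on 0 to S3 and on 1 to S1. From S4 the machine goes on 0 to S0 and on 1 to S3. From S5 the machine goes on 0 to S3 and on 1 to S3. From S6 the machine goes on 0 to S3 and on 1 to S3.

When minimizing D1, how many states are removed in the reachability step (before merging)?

4

BFS from S6 reaches {S1, S3, S6}; the 4 state(s) S0, S2, S4, S5 are never visited.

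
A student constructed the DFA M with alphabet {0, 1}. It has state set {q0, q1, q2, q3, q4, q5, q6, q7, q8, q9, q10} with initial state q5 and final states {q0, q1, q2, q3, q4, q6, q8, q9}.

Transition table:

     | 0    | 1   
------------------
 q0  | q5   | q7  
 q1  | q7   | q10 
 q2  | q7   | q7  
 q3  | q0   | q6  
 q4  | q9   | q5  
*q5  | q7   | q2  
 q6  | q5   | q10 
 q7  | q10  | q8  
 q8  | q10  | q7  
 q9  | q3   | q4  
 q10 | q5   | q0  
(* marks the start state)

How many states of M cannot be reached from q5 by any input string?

5

Starting at q5 and following transitions, the reachable set is {q0, q2, q5, q7, q8, q10}. That leaves q1, q3, q4, q6, q9 unreachable — 5 in total.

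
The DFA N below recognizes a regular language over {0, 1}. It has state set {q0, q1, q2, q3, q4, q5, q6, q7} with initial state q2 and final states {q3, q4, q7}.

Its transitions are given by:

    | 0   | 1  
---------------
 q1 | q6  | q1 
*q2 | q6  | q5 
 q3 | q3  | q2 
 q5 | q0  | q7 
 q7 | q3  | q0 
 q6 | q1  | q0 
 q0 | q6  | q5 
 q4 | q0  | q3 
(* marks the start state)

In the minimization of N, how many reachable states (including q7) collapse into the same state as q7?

2

First remove the unreachable states {q4}; 7 states remain.
P0 = {q3,q7} | {q0,q1,q2,q5,q6}.
Split {q0,q1,q2,q5,q6} by δ(·,1) → {q0,q1,q2,q6} and {q5}.
Refine {q0,q1,q2,q6} on symbol 1: members go to different blocks, giving {q0,q2} and {q1,q6}.
On input 1, block {q1,q6} splits into {q1} and {q6}.
The partition is now stable with 5 blocks: {q3,q7} | {q0,q2} | {q5} | {q1} | {q6}.
The equivalence class containing q7 is {q3,q7}, of size 2.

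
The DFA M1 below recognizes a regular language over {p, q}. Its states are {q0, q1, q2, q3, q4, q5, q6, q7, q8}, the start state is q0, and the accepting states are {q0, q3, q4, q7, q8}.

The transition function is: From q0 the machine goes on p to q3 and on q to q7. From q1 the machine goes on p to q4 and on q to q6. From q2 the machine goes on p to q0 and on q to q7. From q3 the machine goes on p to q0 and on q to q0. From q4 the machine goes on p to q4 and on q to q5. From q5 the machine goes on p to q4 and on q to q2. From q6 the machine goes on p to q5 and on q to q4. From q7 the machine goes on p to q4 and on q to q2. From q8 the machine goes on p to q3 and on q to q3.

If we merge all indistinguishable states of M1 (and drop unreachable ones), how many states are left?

6

First remove the unreachable states {q1,q6,q8}; 6 states remain.
Start with accepting vs non-accepting: {q0,q3,q4,q7} | {q2,q5}.
On input q, block {q0,q3,q4,q7} splits into {q0,q3} and {q4,q7}.
Split {q0,q3} by δ(·,q) → {q0} and {q3}.
Refine {q2,q5} on symbol p: members go to different blocks, giving {q2} and {q5}.
On input q, block {q4,q7} splits into {q4} and {q7}.
The partition is now stable with 6 blocks: {q0} | {q2} | {q4} | {q3} | {q5} | {q7}.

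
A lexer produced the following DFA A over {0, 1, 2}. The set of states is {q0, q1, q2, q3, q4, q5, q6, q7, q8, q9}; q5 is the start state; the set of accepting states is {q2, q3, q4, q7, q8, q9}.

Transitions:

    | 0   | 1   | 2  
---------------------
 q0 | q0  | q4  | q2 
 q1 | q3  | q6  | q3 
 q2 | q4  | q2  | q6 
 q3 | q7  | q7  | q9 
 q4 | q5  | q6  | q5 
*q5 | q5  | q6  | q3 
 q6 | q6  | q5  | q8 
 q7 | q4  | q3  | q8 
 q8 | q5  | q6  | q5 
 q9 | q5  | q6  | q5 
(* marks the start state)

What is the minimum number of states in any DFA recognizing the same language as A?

States {q0,q1,q2} cannot be reached from the start state, so discard them.
P0 = {q3,q4,q7,q8,q9} | {q5,q6}.
On input 0, block {q3,q4,q7,q8,q9} splits into {q4,q8,q9} and {q3,q7}.
Split {q5,q6} by δ(·,2) → {q5} and {q6}.
Split {q3,q7} by δ(·,0) → {q3} and {q7}.
Stable partition: {q4,q8,q9} | {q5} | {q3} | {q6} | {q7} — 5 equivalence classes.

5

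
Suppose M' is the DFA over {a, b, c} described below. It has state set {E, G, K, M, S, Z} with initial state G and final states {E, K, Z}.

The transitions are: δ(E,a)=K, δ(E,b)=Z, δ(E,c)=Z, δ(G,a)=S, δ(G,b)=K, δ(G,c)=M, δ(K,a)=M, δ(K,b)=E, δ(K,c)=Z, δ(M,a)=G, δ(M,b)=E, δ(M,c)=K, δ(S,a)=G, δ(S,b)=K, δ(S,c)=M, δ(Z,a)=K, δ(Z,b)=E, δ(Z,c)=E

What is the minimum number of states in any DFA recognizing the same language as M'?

4

Every state is reachable, so we keep all 6.
Start with accepting vs non-accepting: {E,K,Z} | {G,M,S}.
On input a, block {E,K,Z} splits into {E,Z} and {K}.
Refine {G,M,S} on symbol b: members go to different blocks, giving {G,S} and {M}.
Stable partition: {E,Z} | {G,S} | {K} | {M} — 4 equivalence classes.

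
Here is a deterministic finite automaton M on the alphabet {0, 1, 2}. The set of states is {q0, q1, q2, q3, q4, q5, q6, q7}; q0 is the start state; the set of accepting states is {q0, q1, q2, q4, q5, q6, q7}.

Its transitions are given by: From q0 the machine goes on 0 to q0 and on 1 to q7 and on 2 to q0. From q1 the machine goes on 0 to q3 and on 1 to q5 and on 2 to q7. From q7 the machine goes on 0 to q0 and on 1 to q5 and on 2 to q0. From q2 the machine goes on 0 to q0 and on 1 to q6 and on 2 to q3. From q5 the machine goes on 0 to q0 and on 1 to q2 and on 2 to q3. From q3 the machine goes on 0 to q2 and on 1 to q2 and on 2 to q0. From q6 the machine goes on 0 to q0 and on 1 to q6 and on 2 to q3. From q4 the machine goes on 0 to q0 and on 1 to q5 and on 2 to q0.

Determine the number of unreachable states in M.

2

No path from q0 leads to q1, q4; the other 6 states are all reachable.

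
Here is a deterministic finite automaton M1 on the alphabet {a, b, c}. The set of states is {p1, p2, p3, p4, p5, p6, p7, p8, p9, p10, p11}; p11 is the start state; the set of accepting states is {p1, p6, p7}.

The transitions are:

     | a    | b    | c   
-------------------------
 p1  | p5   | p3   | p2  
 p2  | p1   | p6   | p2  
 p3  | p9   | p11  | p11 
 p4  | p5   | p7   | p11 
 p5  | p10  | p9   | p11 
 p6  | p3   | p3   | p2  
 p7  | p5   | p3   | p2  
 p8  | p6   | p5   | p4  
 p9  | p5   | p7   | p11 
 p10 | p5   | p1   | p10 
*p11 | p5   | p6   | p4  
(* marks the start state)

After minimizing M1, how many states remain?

4

First remove the unreachable states {p8}; 10 states remain.
P0 = {p1,p6,p7} | {p2,p3,p4,p5,p9,p10,p11}.
Split {p2,p3,p4,p5,p9,p10,p11} by δ(·,a) → {p3,p4,p5,p9,p10,p11} and {p2}.
Refine {p3,p4,p5,p9,p10,p11} on symbol b: members go to different blocks, giving {p4,p9,p10,p11} and {p3,p5}.
The partition is now stable with 4 blocks: {p1,p6,p7} | {p4,p9,p10,p11} | {p2} | {p3,p5}.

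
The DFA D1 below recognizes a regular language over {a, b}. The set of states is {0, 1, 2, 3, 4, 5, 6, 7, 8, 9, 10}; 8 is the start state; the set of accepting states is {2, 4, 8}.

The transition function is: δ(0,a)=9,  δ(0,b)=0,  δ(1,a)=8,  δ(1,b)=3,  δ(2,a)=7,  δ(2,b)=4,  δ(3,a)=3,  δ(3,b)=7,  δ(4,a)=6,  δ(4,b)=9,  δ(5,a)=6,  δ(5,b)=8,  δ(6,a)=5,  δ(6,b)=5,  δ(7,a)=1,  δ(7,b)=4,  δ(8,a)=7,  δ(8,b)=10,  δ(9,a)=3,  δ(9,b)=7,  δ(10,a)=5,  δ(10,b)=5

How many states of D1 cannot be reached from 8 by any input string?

No path from 8 leads to 0, 2; the other 9 states are all reachable.

2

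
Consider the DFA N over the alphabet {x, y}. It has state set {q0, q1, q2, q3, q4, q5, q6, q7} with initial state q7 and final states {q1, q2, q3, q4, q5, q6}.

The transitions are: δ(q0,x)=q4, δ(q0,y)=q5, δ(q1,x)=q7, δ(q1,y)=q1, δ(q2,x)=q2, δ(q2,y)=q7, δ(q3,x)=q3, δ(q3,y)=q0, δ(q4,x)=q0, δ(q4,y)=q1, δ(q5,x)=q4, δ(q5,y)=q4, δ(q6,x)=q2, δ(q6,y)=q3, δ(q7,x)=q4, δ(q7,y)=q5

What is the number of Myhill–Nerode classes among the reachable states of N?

3

First remove the unreachable states {q2,q3,q6}; 5 states remain.
Initial partition by acceptance: {q1,q4,q5} | {q0,q7}.
Split {q1,q4,q5} by δ(·,x) → {q1,q4} and {q5}.
No further refinement is possible. Final partition (3 blocks): {q1,q4} | {q0,q7} | {q5}.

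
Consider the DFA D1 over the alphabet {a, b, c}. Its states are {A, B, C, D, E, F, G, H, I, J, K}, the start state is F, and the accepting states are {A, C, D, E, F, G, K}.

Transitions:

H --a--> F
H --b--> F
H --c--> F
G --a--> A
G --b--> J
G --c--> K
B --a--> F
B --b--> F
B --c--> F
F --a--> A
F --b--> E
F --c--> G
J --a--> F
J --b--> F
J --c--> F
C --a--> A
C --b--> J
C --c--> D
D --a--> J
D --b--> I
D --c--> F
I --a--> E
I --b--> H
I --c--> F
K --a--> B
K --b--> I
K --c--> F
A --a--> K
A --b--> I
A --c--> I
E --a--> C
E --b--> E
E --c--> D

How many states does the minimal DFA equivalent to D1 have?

7

Initial partition by acceptance: {A,C,D,E,F,G,K} | {B,H,I,J}.
On input a, block {A,C,D,E,F,G,K} splits into {A,C,E,F,G} and {D,K}.
On input a, block {A,C,E,F,G} splits into {C,E,F,G} and {A}.
On input a, block {C,E,F,G} splits into {C,F,G} and {E}.
Split {C,F,G} by δ(·,b) → {C,G} and {F}.
Refine {B,H,I,J} on symbol a: members go to different blocks, giving {B,H,J} and {I}.
Stable partition: {C,G} | {B,H,J} | {D,K} | {A} | {E} | {F} | {I} — 7 equivalence classes.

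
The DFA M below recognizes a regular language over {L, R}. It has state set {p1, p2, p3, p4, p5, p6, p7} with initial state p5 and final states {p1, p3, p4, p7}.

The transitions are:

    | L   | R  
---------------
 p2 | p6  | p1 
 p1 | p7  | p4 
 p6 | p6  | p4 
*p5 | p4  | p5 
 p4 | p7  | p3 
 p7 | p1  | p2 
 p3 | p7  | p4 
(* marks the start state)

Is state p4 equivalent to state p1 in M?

Initial partition by acceptance: {p1,p3,p4,p7} | {p2,p5,p6}.
Split {p1,p3,p4,p7} by δ(·,R) → {p1,p3,p4} and {p7}.
On input L, block {p2,p5,p6} splits into {p2,p6} and {p5}.
The partition is now stable with 4 blocks: {p1,p3,p4} | {p2,p6} | {p7} | {p5}.
p4 and p1 lie in the same block of the stable partition, so they are equivalent — no string distinguishes them.

Yes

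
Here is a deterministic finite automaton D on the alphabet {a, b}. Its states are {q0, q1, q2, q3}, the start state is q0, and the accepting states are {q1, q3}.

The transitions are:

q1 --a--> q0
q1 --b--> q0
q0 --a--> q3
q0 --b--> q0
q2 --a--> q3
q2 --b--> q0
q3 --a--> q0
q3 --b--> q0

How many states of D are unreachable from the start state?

Starting at q0 and following transitions, the reachable set is {q0, q3}. That leaves q1, q2 unreachable — 2 in total.

2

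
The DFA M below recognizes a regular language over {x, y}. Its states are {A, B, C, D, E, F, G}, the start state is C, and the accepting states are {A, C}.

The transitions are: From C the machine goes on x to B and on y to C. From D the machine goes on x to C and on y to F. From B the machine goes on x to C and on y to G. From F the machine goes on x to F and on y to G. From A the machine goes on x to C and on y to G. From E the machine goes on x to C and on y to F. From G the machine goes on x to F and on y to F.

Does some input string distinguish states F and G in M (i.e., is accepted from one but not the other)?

Reachable states from the start: {B,C,F,G}. Unreachable: {A,D,E} — drop them.
P0 = {C} | {B,F,G}.
On input x, block {B,F,G} splits into {F,G} and {B}.
No further refinement is possible. Final partition (3 blocks): {C} | {F,G} | {B}.
F and G lie in the same block of the stable partition, so they are equivalent — no string distinguishes them.

No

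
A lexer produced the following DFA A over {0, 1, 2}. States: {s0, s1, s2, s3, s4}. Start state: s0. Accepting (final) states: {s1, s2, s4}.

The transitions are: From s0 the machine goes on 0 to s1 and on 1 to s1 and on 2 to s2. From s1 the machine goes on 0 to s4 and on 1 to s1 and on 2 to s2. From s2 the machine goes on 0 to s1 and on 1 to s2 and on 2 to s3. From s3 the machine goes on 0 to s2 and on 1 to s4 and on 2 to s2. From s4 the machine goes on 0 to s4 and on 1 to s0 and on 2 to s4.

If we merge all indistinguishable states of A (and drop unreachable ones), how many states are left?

Start with accepting vs non-accepting: {s1,s2,s4} | {s0,s3}.
On input 1, block {s1,s2,s4} splits into {s1,s2} and {s4}.
Split {s1,s2} by δ(·,0) → {s1} and {s2}.
Refine {s0,s3} on symbol 0: members go to different blocks, giving {s0} and {s3}.
The partition is now stable with 5 blocks: {s1} | {s0} | {s4} | {s2} | {s3}.

5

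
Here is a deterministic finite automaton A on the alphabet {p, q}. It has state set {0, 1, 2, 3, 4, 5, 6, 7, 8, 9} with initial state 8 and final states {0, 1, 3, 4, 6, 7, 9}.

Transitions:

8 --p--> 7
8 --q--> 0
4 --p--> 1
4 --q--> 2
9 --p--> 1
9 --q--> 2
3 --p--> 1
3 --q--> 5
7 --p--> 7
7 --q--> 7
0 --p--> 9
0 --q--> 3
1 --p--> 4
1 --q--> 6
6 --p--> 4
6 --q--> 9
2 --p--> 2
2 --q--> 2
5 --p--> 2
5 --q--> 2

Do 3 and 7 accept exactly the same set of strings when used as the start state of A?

All states are reachable from the start state.
P0 = {0,1,3,4,6,7,9} | {2,5,8}.
Refine {0,1,3,4,6,7,9} on symbol q: members go to different blocks, giving {0,1,6,7} and {3,4,9}.
On input p, block {0,1,6,7} splits into {0,1,6} and {7}.
Refine {0,1,6} on symbol q: members go to different blocks, giving {0,6} and {1}.
Refine {2,5,8} on symbol p: members go to different blocks, giving {2,5} and {8}.
No further refinement is possible. Final partition (6 blocks): {0,6} | {2,5} | {3,4,9} | {7} | {1} | {8}.
3 and 7 end up in different blocks, so they are distinguishable. For instance, the string 'q' is accepted from only 7.

No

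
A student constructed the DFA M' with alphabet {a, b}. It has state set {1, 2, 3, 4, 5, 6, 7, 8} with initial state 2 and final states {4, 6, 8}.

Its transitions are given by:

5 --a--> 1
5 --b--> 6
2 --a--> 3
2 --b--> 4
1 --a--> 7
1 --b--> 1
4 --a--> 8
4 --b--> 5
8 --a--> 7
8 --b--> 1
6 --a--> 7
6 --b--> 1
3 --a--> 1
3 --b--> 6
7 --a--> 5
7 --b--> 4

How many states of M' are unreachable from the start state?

Exploring from 2, all states are eventually visited, so none are unreachable.

0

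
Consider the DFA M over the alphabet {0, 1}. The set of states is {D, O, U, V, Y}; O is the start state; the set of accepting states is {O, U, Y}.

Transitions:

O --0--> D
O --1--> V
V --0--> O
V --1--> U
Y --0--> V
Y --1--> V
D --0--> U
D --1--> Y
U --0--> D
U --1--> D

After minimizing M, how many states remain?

Initial partition by acceptance: {O,U,Y} | {D,V}.
No further refinement is possible. Final partition (2 blocks): {O,U,Y} | {D,V}.

2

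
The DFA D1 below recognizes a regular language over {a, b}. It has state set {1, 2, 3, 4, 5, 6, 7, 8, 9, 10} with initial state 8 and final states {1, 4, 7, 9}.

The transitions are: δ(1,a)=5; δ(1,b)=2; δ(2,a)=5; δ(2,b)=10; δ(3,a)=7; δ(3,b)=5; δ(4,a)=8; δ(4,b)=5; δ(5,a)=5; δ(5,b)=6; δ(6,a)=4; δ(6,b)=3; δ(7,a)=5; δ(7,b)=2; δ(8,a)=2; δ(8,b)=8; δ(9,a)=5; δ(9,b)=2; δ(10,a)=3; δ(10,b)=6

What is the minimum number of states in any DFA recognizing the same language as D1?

8

States {1,9} cannot be reached from the start state, so discard them.
P0 = {4,7} | {2,3,5,6,8,10}.
Refine {2,3,5,6,8,10} on symbol a: members go to different blocks, giving {2,5,8,10} and {3,6}.
Split {2,5,8,10} by δ(·,a) → {2,5,8} and {10}.
Refine {2,5,8} on symbol b: members go to different blocks, giving {2} and {5} and {8}.
Refine {4,7} on symbol a: members go to different blocks, giving {4} and {7}.
On input a, block {3,6} splits into {3} and {6}.
Stable partition: {4} | {2} | {3} | {10} | {5} | {8} | {7} | {6} — 8 equivalence classes.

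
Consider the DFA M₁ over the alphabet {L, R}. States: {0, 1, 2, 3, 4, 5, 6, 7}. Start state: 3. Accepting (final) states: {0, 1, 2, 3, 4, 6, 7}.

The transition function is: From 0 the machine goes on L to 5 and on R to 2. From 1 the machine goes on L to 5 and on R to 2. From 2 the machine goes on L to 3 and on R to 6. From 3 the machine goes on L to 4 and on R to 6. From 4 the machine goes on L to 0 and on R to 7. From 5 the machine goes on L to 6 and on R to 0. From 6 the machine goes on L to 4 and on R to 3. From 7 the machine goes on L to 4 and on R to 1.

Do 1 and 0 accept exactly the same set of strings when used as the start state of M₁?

Yes

Every state is reachable, so we keep all 8.
Start with accepting vs non-accepting: {0,1,2,3,4,6,7} | {5}.
Refine {0,1,2,3,4,6,7} on symbol L: members go to different blocks, giving {2,3,4,6,7} and {0,1}.
Refine {2,3,4,6,7} on symbol L: members go to different blocks, giving {2,3,6,7} and {4}.
Split {2,3,6,7} by δ(·,L) → {3,6,7} and {2}.
On input R, block {3,6,7} splits into {3,6} and {7}.
Stable partition: {3,6} | {5} | {0,1} | {4} | {2} | {7} — 6 equivalence classes.
1 and 0 lie in the same block of the stable partition, so they are equivalent — no string distinguishes them.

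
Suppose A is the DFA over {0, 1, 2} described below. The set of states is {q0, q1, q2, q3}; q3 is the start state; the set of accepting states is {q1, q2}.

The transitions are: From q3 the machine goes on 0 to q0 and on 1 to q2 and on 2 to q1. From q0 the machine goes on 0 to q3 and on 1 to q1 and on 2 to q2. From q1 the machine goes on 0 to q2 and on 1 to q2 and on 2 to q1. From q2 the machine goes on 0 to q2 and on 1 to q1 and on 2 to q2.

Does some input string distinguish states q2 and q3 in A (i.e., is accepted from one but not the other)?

P0 = {q1,q2} | {q0,q3}.
The partition is now stable with 2 blocks: {q1,q2} | {q0,q3}.
q2 and q3 end up in different blocks, so they are distinguishable. For instance, the string 'ε' is accepted from only q2.

Yes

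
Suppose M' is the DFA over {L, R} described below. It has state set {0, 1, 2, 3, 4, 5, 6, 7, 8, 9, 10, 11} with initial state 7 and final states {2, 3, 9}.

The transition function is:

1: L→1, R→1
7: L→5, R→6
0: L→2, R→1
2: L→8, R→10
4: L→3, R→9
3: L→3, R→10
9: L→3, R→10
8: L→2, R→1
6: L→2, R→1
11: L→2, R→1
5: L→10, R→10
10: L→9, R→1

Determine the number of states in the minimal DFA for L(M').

7

First remove the unreachable states {0,4,11}; 9 states remain.
Initial partition by acceptance: {2,3,9} | {1,5,6,7,8,10}.
On input L, block {2,3,9} splits into {3,9} and {2}.
Split {1,5,6,7,8,10} by δ(·,L) → {1,5,7} and {6,8} and {10}.
Split {1,5,7} by δ(·,L) → {1,7} and {5}.
Refine {1,7} on symbol L: members go to different blocks, giving {1} and {7}.
No further refinement is possible. Final partition (7 blocks): {3,9} | {1} | {2} | {6,8} | {10} | {5} | {7}.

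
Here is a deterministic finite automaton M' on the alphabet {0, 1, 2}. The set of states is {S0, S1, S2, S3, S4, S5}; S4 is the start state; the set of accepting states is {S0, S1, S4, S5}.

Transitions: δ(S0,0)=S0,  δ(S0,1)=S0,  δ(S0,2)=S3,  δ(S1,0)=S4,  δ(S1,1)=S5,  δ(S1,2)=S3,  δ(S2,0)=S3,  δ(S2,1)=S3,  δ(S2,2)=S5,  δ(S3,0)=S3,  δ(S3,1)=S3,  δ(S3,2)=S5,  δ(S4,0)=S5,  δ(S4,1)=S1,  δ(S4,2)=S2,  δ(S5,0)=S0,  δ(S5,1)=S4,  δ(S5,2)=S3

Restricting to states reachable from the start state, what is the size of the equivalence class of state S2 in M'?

Every state is reachable, so we keep all 6.
Start with accepting vs non-accepting: {S0,S1,S4,S5} | {S2,S3}.
The partition is now stable with 2 blocks: {S0,S1,S4,S5} | {S2,S3}.
The equivalence class containing S2 is {S2,S3}, of size 2.

2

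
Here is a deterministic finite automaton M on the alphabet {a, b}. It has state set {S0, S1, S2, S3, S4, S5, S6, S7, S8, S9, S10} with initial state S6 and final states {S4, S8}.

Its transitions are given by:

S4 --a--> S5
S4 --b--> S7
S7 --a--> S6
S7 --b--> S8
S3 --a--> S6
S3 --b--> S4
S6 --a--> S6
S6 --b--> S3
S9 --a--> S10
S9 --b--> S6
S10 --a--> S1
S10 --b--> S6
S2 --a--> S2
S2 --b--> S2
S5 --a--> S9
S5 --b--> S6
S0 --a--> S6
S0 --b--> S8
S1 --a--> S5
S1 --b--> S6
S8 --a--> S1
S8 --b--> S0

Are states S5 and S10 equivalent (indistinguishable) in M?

Yes

States {S2} cannot be reached from the start state, so discard them.
P0 = {S4,S8} | {S0,S1,S3,S5,S6,S7,S9,S10}.
Split {S0,S1,S3,S5,S6,S7,S9,S10} by δ(·,b) → {S1,S5,S6,S9,S10} and {S0,S3,S7}.
Refine {S1,S5,S6,S9,S10} on symbol b: members go to different blocks, giving {S1,S5,S9,S10} and {S6}.
The partition is now stable with 4 blocks: {S4,S8} | {S1,S5,S9,S10} | {S0,S3,S7} | {S6}.
S5 and S10 lie in the same block of the stable partition, so they are equivalent — no string distinguishes them.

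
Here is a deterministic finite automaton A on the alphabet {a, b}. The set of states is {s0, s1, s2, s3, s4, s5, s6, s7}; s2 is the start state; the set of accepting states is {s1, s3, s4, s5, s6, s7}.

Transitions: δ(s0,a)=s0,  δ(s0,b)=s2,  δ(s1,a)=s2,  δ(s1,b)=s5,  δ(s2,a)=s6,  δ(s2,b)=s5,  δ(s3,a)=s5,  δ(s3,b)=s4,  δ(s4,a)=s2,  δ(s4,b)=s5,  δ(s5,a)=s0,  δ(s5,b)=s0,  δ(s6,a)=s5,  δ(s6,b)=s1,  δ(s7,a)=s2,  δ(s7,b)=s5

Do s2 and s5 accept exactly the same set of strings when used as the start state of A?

First remove the unreachable states {s3,s4,s7}; 5 states remain.
P0 = {s1,s5,s6} | {s0,s2}.
On input a, block {s1,s5,s6} splits into {s1,s5} and {s6}.
On input b, block {s1,s5} splits into {s1} and {s5}.
On input a, block {s0,s2} splits into {s0} and {s2}.
No further refinement is possible. Final partition (5 blocks): {s1} | {s0} | {s6} | {s5} | {s2}.
s2 and s5 end up in different blocks, so they are distinguishable. For instance, the string 'ε' is accepted from only s5.

No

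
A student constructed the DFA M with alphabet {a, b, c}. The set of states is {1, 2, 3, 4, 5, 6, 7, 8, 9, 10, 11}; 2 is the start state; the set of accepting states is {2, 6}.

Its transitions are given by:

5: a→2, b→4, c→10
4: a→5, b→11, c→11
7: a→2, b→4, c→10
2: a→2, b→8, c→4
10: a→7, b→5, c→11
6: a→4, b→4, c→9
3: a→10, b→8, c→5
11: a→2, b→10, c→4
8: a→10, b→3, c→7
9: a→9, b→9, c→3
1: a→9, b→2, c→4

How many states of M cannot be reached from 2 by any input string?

Starting at 2 and following transitions, the reachable set is {2, 3, 4, 5, 7, 8, 10, 11}. That leaves 1, 6, 9 unreachable — 3 in total.

3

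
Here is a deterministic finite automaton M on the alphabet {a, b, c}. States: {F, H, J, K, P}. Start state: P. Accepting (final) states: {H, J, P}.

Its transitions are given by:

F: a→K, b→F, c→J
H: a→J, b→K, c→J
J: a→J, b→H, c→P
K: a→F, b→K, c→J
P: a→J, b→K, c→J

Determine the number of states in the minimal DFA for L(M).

3

All states are reachable from the start state.
Start with accepting vs non-accepting: {H,J,P} | {F,K}.
Split {H,J,P} by δ(·,b) → {H,P} and {J}.
The partition is now stable with 3 blocks: {H,P} | {F,K} | {J}.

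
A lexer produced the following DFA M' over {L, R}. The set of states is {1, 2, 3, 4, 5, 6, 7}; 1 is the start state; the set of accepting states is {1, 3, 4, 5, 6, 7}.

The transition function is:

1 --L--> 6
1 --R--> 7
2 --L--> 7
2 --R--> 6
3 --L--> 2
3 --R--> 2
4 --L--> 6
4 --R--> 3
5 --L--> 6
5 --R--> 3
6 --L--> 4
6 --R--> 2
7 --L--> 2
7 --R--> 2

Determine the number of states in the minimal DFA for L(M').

Reachable states from the start: {1,2,3,4,6,7}. Unreachable: {5} — drop them.
Start with accepting vs non-accepting: {1,3,4,6,7} | {2}.
On input L, block {1,3,4,6,7} splits into {1,4,6} and {3,7}.
Refine {1,4,6} on symbol R: members go to different blocks, giving {1,4} and {6}.
The partition is now stable with 4 blocks: {1,4} | {2} | {3,7} | {6}.

4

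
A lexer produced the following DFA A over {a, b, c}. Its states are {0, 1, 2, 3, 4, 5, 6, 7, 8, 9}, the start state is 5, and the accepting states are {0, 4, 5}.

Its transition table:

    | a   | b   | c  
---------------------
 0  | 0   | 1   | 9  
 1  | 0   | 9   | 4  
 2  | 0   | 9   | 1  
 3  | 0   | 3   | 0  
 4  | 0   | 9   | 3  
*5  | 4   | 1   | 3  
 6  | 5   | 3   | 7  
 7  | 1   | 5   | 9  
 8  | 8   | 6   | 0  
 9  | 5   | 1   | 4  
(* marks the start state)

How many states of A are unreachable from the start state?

BFS from 5 reaches {0, 1, 3, 4, 5, 9}; the 4 state(s) 2, 6, 7, 8 are never visited.

4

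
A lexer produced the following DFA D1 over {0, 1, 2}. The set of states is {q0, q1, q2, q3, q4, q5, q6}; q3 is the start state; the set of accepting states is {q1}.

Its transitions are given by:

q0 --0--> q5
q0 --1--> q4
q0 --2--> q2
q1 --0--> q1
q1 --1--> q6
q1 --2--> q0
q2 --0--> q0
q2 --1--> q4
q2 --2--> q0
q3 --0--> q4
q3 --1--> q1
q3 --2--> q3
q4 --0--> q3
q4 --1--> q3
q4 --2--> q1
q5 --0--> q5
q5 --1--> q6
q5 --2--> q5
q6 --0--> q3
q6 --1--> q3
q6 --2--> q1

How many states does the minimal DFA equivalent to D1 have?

4

P0 = {q1} | {q0,q2,q3,q4,q5,q6}.
Split {q0,q2,q3,q4,q5,q6} by δ(·,1) → {q0,q2,q4,q5,q6} and {q3}.
On input 0, block {q0,q2,q4,q5,q6} splits into {q0,q2,q5} and {q4,q6}.
No further refinement is possible. Final partition (4 blocks): {q1} | {q0,q2,q5} | {q3} | {q4,q6}.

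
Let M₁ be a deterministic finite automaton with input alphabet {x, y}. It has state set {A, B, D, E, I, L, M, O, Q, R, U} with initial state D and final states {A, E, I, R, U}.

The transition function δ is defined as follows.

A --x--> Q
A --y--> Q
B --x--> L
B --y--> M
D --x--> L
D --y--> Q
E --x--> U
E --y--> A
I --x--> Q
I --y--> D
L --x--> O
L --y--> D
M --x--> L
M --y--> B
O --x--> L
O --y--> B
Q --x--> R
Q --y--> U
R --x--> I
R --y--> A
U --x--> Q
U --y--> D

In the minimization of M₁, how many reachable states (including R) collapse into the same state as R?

Reachable states from the start: {A,B,D,I,L,M,O,Q,R,U}. Unreachable: {E} — drop them.
Initial partition by acceptance: {A,I,R,U} | {B,D,L,M,O,Q}.
Split {A,I,R,U} by δ(·,x) → {A,I,U} and {R}.
Refine {B,D,L,M,O,Q} on symbol x: members go to different blocks, giving {B,D,L,M,O} and {Q}.
Refine {A,I,U} on symbol y: members go to different blocks, giving {I,U} and {A}.
Split {B,D,L,M,O} by δ(·,y) → {B,L,M,O} and {D}.
On input y, block {B,L,M,O} splits into {B,M,O} and {L}.
Stable partition: {I,U} | {B,M,O} | {R} | {Q} | {A} | {D} | {L} — 7 equivalence classes.
State R belongs to the block {R}, which has 1 states.

1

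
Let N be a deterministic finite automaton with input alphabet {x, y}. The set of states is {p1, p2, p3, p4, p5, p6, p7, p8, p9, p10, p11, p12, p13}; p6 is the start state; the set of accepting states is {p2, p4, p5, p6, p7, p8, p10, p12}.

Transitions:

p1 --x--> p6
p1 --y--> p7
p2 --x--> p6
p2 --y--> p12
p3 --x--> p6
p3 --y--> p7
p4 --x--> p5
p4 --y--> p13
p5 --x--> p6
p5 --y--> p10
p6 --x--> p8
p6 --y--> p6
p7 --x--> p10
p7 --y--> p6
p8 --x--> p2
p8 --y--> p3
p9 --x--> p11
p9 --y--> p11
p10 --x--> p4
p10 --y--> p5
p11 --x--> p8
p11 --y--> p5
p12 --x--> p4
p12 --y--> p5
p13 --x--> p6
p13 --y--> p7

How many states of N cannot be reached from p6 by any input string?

3

BFS from p6 reaches {p2, p3, p4, p5, p6, p7, p8, p10, p12, p13}; the 3 state(s) p1, p9, p11 are never visited.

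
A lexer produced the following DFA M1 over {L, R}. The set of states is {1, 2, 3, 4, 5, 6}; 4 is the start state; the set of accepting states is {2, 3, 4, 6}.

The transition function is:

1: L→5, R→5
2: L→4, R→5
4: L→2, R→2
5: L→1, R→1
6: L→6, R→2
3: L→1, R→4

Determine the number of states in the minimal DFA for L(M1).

3

Reachable states from the start: {1,2,4,5}. Unreachable: {3,6} — drop them.
Initial partition by acceptance: {2,4} | {1,5}.
Refine {2,4} on symbol R: members go to different blocks, giving {2} and {4}.
No further refinement is possible. Final partition (3 blocks): {2} | {1,5} | {4}.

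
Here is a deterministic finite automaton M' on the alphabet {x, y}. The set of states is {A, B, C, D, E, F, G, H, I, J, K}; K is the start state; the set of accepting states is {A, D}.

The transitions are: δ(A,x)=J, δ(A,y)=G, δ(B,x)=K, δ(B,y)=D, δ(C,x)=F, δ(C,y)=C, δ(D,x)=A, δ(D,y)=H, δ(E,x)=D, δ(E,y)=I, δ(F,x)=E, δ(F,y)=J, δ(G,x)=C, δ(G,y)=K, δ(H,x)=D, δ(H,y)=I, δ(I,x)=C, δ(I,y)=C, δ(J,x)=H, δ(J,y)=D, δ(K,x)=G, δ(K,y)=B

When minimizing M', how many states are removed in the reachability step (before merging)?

A breadth-first search from the start state visits every state.

0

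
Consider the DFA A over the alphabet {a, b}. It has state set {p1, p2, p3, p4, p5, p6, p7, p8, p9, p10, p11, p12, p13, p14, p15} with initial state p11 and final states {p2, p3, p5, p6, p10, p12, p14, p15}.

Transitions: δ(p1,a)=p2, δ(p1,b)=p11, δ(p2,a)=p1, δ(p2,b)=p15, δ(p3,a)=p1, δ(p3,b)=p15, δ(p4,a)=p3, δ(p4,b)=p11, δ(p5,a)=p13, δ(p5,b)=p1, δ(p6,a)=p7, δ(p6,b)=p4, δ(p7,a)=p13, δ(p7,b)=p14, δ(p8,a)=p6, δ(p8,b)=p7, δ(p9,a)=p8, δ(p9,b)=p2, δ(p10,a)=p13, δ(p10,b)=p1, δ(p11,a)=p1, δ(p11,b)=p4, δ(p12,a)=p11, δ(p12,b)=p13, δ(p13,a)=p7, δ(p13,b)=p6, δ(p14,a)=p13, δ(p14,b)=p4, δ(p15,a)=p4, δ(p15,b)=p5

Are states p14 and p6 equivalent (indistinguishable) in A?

Yes

Reachable states from the start: {p1,p2,p3,p4,p5,p6,p7,p11,p13,p14,p15}. Unreachable: {p8,p9,p10,p12} — drop them.
Start with accepting vs non-accepting: {p2,p3,p5,p6,p14,p15} | {p1,p4,p7,p11,p13}.
Split {p2,p3,p5,p6,p14,p15} by δ(·,b) → {p2,p3,p15} and {p5,p6,p14}.
Refine {p2,p3,p15} on symbol b: members go to different blocks, giving {p2,p3} and {p15}.
Refine {p1,p4,p7,p11,p13} on symbol a: members go to different blocks, giving {p7,p11,p13} and {p1,p4}.
On input a, block {p7,p11,p13} splits into {p7,p13} and {p11}.
Stable partition: {p2,p3} | {p7,p13} | {p5,p6,p14} | {p15} | {p1,p4} | {p11} — 6 equivalence classes.
p14 and p6 lie in the same block of the stable partition, so they are equivalent — no string distinguishes them.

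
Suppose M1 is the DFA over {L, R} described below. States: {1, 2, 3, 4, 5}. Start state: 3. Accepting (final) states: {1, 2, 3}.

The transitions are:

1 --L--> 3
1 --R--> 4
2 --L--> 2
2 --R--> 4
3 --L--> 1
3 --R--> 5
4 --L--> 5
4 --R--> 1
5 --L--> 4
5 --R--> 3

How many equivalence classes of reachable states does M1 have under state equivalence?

2

First remove the unreachable states {2}; 4 states remain.
P0 = {1,3} | {4,5}.
Stable partition: {1,3} | {4,5} — 2 equivalence classes.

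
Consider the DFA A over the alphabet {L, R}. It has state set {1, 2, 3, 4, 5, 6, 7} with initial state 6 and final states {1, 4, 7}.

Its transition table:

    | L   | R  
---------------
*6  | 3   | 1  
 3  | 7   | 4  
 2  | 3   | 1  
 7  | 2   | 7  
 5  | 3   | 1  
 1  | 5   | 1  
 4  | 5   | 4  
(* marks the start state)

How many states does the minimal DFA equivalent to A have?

3

Start with accepting vs non-accepting: {1,4,7} | {2,3,5,6}.
Split {2,3,5,6} by δ(·,L) → {2,5,6} and {3}.
No further refinement is possible. Final partition (3 blocks): {1,4,7} | {2,5,6} | {3}.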